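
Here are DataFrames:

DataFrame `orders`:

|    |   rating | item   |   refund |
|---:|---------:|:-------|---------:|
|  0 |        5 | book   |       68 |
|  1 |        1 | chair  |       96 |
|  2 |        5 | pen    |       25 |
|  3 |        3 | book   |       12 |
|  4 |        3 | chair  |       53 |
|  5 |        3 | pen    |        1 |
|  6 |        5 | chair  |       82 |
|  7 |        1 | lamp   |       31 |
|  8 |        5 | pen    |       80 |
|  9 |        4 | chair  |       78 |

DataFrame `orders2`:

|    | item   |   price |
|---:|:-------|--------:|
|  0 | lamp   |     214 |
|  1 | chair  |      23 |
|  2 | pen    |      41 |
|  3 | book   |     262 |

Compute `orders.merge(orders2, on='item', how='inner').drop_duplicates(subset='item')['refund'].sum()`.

merge on 'item' (how='inner') → 10 rows:
   rating   item  refund  price
0       5   book      68    262
1       1  chair      96     23
2       5    pen      25     41
3       3   book      12    262
4       3  chair      53     23
5       3    pen       1     41
6       5  chair      82     23
7       1   lamp      31    214
8       5    pen      80     41
9       4  chair      78     23
drop duplicate item (keep=first):
   rating   item  refund  price
0       5   book      68    262
1       1  chair      96     23
2       5    pen      25     41
7       1   lamp      31    214
Hence 220.

220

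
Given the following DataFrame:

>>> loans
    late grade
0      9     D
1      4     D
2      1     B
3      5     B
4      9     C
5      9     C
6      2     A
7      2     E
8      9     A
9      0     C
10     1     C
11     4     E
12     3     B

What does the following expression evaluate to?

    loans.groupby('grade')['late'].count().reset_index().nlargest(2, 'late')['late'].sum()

group by grade, count of late:
grade
A    2
B    3
C    4
D    2
E    2
Name: late, dtype: int64
reset_index():
  grade  late
0     A     2
1     B     3
2     C     4
3     D     2
4     E     2
take 2 rows with largest late:
  grade  late
2     C     4
1     B     3
Hence 7.

7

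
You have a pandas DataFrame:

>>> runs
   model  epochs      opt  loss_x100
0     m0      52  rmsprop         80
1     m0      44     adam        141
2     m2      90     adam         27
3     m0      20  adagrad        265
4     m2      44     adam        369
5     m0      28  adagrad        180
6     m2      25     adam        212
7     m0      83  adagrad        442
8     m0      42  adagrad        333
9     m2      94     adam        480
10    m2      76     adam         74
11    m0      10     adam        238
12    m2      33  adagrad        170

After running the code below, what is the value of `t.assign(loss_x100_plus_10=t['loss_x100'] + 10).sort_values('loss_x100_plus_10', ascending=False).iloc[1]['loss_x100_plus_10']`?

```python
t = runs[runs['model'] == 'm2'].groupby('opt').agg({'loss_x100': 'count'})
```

11

filter rows where model == 'm2':
   model  epochs      opt  loss_x100
2     m2      90     adam         27
4     m2      44     adam        369
6     m2      25     adam        212
9     m2      94     adam        480
10    m2      76     adam         74
12    m2      33  adagrad        170
group by opt, count of loss_x100:
         loss_x100
opt               
adagrad          1
adam             5
add column loss_x100_plus_10 = t['loss_x100'] + 10:
         loss_x100  loss_x100_plus_10
opt                                  
adagrad          1                 11
adam             5                 15
sort by loss_x100_plus_10 descending:
         loss_x100  loss_x100_plus_10
opt                                  
adam             5                 15
adagrad          1                 11
Hence 11.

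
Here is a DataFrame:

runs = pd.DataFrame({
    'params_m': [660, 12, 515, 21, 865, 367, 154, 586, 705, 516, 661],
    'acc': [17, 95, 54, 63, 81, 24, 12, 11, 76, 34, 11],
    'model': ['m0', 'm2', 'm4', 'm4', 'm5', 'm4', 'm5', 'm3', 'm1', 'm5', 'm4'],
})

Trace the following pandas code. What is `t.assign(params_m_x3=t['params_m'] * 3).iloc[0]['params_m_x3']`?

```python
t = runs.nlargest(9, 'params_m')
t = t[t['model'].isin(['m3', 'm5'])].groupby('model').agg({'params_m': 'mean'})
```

1758.0

take 9 rows with largest params_m:
    params_m  acc model
4        865   81    m5
8        705   76    m1
10       661   11    m4
0        660   17    m0
7        586   11    m3
9        516   34    m5
2        515   54    m4
5        367   24    m4
6        154   12    m5
filter rows where model in ['m3', 'm5']:
   params_m  acc model
4       865   81    m5
7       586   11    m3
9       516   34    m5
6       154   12    m5
group by model, mean of params_m:
         params_m
model            
m3     586.000000
m5     511.666667
add column params_m_x3 = t['params_m'] * 3:
         params_m  params_m_x3
model                         
m3     586.000000       1758.0
m5     511.666667       1535.0
Then the value at position 0, column 'params_m_x3': 1758.0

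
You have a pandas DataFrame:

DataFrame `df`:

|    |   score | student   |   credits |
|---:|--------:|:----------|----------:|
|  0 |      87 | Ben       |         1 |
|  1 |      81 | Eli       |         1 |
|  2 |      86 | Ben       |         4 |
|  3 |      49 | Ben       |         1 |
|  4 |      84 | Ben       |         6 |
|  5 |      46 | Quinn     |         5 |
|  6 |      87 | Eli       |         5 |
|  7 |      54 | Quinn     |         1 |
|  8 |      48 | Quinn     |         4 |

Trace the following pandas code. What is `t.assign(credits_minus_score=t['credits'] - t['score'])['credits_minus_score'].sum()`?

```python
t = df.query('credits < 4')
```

filter rows where credits < 4:
   score student  credits
0     87     Ben        1
1     81     Eli        1
3     49     Ben        1
7     54   Quinn        1
add column credits_minus_score = t['credits'] - t['score']:
   score student  credits  credits_minus_score
0     87     Ben        1                  -86
1     81     Eli        1                  -80
3     49     Ben        1                  -48
7     54   Quinn        1                  -53

-267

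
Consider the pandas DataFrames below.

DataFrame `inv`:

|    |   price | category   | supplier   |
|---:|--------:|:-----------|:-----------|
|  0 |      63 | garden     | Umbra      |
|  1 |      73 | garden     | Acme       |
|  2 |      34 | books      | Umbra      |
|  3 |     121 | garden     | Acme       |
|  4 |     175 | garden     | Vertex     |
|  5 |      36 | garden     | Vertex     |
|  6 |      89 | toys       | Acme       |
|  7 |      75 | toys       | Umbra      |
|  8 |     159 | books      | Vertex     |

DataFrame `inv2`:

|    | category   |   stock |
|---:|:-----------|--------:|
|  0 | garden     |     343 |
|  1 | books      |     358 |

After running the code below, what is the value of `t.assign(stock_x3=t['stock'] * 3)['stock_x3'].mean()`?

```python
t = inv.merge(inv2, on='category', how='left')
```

1041.85714286

merge on 'category' (how='left') → 9 rows:
   price category supplier  stock
0     63   garden    Umbra  343.0
1     73   garden     Acme  343.0
2     34    books    Umbra  358.0
3    121   garden     Acme  343.0
4    175   garden   Vertex  343.0
5     36   garden   Vertex  343.0
6     89     toys     Acme    NaN
7     75     toys    Umbra    NaN
8    159    books   Vertex  358.0
add column stock_x3 = t['stock'] * 3:
   price category supplier  stock  stock_x3
0     63   garden    Umbra  343.0    1029.0
1     73   garden     Acme  343.0    1029.0
2     34    books    Umbra  358.0    1074.0
3    121   garden     Acme  343.0    1029.0
4    175   garden   Vertex  343.0    1029.0
5     36   garden   Vertex  343.0    1029.0
6     89     toys     Acme    NaN       NaN
7     75     toys    Umbra    NaN       NaN
8    159    books   Vertex  358.0    1074.0
mean of column 'stock_x3' → 1041.85714286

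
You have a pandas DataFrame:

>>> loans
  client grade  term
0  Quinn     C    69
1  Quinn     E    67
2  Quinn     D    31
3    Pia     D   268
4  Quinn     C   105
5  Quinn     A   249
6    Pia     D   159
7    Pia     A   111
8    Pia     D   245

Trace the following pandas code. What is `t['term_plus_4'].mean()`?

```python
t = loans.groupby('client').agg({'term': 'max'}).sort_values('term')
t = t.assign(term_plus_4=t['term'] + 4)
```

group by client, max of term:
        term
client      
Pia      268
Quinn    249
sort by term:
        term
client      
Quinn    249
Pia      268
add column term_plus_4 = t['term'] + 4:
        term  term_plus_4
client                   
Quinn    249          253
Pia      268          272

262.5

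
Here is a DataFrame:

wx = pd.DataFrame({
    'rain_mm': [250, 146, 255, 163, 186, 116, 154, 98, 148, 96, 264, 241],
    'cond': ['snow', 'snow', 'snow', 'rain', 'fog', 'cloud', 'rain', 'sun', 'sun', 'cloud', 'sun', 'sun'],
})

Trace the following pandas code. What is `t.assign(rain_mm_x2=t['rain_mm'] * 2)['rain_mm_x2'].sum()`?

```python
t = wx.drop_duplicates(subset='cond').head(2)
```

drop duplicate cond (keep=first):
   rain_mm   cond
0      250   snow
3      163   rain
4      186    fog
5      116  cloud
7       98    sun
take first 2 rows:
   rain_mm  cond
0      250  snow
3      163  rain
add column rain_mm_x2 = t['rain_mm'] * 2:
   rain_mm  cond  rain_mm_x2
0      250  snow         500
3      163  rain         326
Hence 826.

826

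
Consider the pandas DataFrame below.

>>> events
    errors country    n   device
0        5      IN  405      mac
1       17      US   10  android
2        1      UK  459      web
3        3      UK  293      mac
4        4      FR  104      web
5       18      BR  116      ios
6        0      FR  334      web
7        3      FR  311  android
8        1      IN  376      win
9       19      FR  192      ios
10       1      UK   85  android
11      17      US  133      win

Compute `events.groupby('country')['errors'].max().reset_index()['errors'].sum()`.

62

group by country, max of errors:
country
BR    18
FR    19
IN     5
UK     3
US    17
Name: errors, dtype: int64
reset_index():
  country  errors
0      BR      18
1      FR      19
2      IN       5
3      UK       3
4      US      17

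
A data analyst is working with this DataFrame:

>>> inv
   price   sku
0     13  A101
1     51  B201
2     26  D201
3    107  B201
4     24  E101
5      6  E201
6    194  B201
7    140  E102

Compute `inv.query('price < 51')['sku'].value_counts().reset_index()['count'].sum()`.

4

filter rows where price < 51:
   price   sku
0     13  A101
2     26  D201
4     24  E101
5      6  E201
value_counts of sku:
sku
A101    1
D201    1
E101    1
E201    1
Name: count, dtype: int64
reset_index():
    sku  count
0  A101      1
1  D201      1
2  E101      1
3  E201      1
Finally, sum of column 'count' = 4.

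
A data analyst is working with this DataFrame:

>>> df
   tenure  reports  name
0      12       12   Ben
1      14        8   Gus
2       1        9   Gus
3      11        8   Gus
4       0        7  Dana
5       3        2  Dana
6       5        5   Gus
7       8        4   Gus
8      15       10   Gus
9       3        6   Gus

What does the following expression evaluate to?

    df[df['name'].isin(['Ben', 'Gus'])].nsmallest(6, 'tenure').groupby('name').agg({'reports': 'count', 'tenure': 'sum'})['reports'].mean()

filter rows where name in ['Ben', 'Gus']:
   tenure  reports name
0      12       12  Ben
1      14        8  Gus
2       1        9  Gus
3      11        8  Gus
6       5        5  Gus
7       8        4  Gus
8      15       10  Gus
9       3        6  Gus
take 6 rows with smallest tenure:
   tenure  reports name
2       1        9  Gus
9       3        6  Gus
6       5        5  Gus
7       8        4  Gus
3      11        8  Gus
0      12       12  Ben
group by name: count(reports), sum(tenure):
      reports  tenure
name                 
Ben         1      12
Gus         5      28
Taking the mean of column 'reports' gives 3.0.

3.0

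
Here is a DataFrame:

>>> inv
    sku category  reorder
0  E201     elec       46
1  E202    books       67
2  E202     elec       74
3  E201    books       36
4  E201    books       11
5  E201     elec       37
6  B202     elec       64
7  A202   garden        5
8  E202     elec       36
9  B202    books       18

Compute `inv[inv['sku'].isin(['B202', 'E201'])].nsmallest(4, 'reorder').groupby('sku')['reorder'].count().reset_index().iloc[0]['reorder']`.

filter rows where sku in ['B202', 'E201']:
    sku category  reorder
0  E201     elec       46
3  E201    books       36
4  E201    books       11
5  E201     elec       37
6  B202     elec       64
9  B202    books       18
take 4 rows with smallest reorder:
    sku category  reorder
4  E201    books       11
9  B202    books       18
3  E201    books       36
5  E201     elec       37
group by sku, count of reorder:
sku
B202    1
E201    3
Name: reorder, dtype: int64
reset_index():
    sku  reorder
0  B202        1
1  E201        3
So iloc[0]['reorder'] = 1.

1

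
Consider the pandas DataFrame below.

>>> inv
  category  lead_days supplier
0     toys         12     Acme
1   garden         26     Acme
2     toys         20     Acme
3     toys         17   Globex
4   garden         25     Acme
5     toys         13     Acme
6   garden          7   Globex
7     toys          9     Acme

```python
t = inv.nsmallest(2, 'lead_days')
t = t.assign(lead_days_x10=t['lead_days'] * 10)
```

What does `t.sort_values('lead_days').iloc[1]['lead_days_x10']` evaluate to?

take 2 rows with smallest lead_days:
  category  lead_days supplier
6   garden          7   Globex
7     toys          9     Acme
add column lead_days_x10 = t['lead_days'] * 10:
  category  lead_days supplier  lead_days_x10
6   garden          7   Globex             70
7     toys          9     Acme             90
sort by lead_days:
  category  lead_days supplier  lead_days_x10
6   garden          7   Globex             70
7     toys          9     Acme             90
value at position 1, column 'lead_days_x10' → 90

90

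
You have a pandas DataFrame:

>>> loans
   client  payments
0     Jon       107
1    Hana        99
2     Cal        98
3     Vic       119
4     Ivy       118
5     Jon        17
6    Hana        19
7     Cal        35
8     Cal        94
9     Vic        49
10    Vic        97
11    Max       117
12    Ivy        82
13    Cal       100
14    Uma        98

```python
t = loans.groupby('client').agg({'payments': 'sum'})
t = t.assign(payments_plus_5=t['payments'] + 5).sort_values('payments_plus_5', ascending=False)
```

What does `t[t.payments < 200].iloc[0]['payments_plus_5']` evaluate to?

group by client, sum of payments:
        payments
client          
Cal          327
Hana         118
Ivy          200
Jon          124
Max          117
Uma           98
Vic          265
add column payments_plus_5 = t['payments'] + 5:
        payments  payments_plus_5
client                           
Cal          327              332
Hana         118              123
Ivy          200              205
Jon          124              129
Max          117              122
Uma           98              103
Vic          265              270
sort by payments_plus_5 descending:
        payments  payments_plus_5
client                           
Cal          327              332
Vic          265              270
Ivy          200              205
Jon          124              129
Hana         118              123
Max          117              122
Uma           98              103
filter rows where payments < 200:
        payments  payments_plus_5
client                           
Jon          124              129
Hana         118              123
Max          117              122
Uma           98              103
Finally, value at position 0, column 'payments_plus_5' = 129.

129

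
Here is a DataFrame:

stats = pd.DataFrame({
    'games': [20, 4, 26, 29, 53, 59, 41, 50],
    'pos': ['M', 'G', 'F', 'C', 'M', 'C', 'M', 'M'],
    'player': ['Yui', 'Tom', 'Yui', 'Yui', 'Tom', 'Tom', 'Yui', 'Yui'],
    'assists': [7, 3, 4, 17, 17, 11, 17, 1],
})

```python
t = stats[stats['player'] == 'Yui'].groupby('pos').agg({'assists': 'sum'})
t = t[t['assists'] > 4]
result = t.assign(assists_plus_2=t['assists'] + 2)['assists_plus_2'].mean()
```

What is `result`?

23.0

filter rows where player == 'Yui':
   games pos player  assists
0     20   M    Yui        7
2     26   F    Yui        4
3     29   C    Yui       17
6     41   M    Yui       17
7     50   M    Yui        1
group by pos, sum of assists:
     assists
pos         
C         17
F          4
M         25
filter rows where assists > 4:
     assists
pos         
C         17
M         25
add column assists_plus_2 = t['assists'] + 2:
     assists  assists_plus_2
pos                         
C         17              19
M         25              27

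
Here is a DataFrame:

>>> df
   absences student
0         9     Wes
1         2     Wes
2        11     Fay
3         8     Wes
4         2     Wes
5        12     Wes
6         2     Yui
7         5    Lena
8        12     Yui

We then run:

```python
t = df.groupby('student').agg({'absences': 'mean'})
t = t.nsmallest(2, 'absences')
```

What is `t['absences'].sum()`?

group by student, mean of absences:
         absences
student          
Fay          11.0
Lena          5.0
Wes           6.6
Yui           7.0
take 2 rows with smallest absences:
         absences
student          
Lena          5.0
Wes           6.6
sum of column 'absences' → 11.6

11.6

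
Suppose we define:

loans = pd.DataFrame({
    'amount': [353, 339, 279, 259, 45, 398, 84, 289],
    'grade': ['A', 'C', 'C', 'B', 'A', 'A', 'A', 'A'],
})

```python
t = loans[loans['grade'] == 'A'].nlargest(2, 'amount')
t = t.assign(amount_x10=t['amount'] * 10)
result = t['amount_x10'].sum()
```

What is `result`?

filter rows where grade == 'A':
   amount grade
0     353     A
4      45     A
5     398     A
6      84     A
7     289     A
take 2 rows with largest amount:
   amount grade
5     398     A
0     353     A
add column amount_x10 = t['amount'] * 10:
   amount grade  amount_x10
5     398     A        3980
0     353     A        3530
sum of column 'amount_x10' → 7510

7510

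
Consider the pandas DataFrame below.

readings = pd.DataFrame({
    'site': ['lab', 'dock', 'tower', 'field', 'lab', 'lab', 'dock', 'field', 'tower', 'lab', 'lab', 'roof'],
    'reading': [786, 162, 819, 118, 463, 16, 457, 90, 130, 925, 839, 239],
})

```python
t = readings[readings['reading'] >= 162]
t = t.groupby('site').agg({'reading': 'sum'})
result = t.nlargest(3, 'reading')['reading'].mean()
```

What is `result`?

1483.66666667

filter rows where reading >= 162:
     site  reading
0     lab      786
1    dock      162
2   tower      819
4     lab      463
6    dock      457
9     lab      925
10    lab      839
11   roof      239
group by site, sum of reading:
       reading
site          
dock       619
lab       3013
roof       239
tower      819
take 3 rows with largest reading:
       reading
site          
lab       3013
tower      819
dock       619
Reading off the mean of column 'reading', we get 1483.66666667.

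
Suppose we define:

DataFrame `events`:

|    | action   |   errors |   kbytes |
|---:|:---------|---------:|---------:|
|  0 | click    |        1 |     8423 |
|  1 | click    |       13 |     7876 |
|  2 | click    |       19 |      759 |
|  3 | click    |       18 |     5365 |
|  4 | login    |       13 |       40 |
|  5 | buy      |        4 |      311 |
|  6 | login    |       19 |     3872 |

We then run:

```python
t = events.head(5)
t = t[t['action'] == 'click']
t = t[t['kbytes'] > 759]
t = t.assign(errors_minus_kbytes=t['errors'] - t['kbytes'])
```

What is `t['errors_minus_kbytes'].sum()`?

take first 5 rows:
  action  errors  kbytes
0  click       1    8423
1  click      13    7876
2  click      19     759
3  click      18    5365
4  login      13      40
filter rows where action == 'click':
  action  errors  kbytes
0  click       1    8423
1  click      13    7876
2  click      19     759
3  click      18    5365
filter rows where kbytes > 759:
  action  errors  kbytes
0  click       1    8423
1  click      13    7876
3  click      18    5365
add column errors_minus_kbytes = t['errors'] - t['kbytes']:
  action  errors  kbytes  errors_minus_kbytes
0  click       1    8423                -8422
1  click      13    7876                -7863
3  click      18    5365                -5347
Finally, sum of column 'errors_minus_kbytes' = -21632.

-21632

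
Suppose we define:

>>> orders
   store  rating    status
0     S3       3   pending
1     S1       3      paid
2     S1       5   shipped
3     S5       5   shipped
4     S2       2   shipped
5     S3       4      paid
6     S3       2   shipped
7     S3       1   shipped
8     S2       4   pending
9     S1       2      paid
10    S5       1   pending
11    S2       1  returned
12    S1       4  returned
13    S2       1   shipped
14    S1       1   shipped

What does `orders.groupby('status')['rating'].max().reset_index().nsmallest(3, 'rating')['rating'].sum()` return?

12

group by status, max of rating:
status
paid        4
pending     4
returned    4
shipped     5
Name: rating, dtype: int64
reset_index():
     status  rating
0      paid       4
1   pending       4
2  returned       4
3   shipped       5
take 3 rows with smallest rating:
     status  rating
0      paid       4
1   pending       4
2  returned       4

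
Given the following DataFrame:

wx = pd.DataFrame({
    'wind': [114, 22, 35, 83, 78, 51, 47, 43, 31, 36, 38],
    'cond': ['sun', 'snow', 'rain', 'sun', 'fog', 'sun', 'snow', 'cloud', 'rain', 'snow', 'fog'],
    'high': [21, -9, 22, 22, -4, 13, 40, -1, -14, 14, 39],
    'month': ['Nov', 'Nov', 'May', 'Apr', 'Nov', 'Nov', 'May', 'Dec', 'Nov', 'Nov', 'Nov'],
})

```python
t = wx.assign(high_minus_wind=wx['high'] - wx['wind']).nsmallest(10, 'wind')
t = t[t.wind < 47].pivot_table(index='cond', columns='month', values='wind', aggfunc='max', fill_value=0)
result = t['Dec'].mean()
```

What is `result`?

10.75

add column high_minus_wind = wx['high'] - wx['wind']:
    wind   cond  high month  high_minus_wind
0    114    sun    21   Nov              -93
1     22   snow    -9   Nov              -31
2     35   rain    22   May              -13
3     83    sun    22   Apr              -61
4     78    fog    -4   Nov              -82
5     51    sun    13   Nov              -38
6     47   snow    40   May               -7
7     43  cloud    -1   Dec              -44
8     31   rain   -14   Nov              -45
9     36   snow    14   Nov              -22
10    38    fog    39   Nov                1
take 10 rows with smallest wind:
    wind   cond  high month  high_minus_wind
1     22   snow    -9   Nov              -31
8     31   rain   -14   Nov              -45
2     35   rain    22   May              -13
9     36   snow    14   Nov              -22
10    38    fog    39   Nov                1
7     43  cloud    -1   Dec              -44
6     47   snow    40   May               -7
5     51    sun    13   Nov              -38
4     78    fog    -4   Nov              -82
3     83    sun    22   Apr              -61
filter rows where wind < 47:
    wind   cond  high month  high_minus_wind
1     22   snow    -9   Nov              -31
8     31   rain   -14   Nov              -45
2     35   rain    22   May              -13
9     36   snow    14   Nov              -22
10    38    fog    39   Nov                1
7     43  cloud    -1   Dec              -44
pivot: rows=cond, cols=month, max(wind):
month  Dec  May  Nov
cond                
cloud   43    0    0
fog      0    0   38
rain     0   35   31
snow     0    0   36
Taking the mean of column 'Dec' gives 10.75.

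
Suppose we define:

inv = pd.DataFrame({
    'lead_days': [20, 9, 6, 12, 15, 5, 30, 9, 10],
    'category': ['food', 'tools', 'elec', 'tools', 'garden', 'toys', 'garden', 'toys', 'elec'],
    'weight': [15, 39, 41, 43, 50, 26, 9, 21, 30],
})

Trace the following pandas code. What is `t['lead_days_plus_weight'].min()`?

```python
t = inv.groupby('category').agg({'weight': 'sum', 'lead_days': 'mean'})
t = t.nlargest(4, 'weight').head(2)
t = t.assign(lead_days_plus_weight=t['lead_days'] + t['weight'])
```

79.0

group by category: sum(weight), mean(lead_days):
          weight  lead_days
category                   
elec          71        8.0
food          15       20.0
garden        59       22.5
tools         82       10.5
toys          47        7.0
take 4 rows with largest weight:
          weight  lead_days
category                   
tools         82       10.5
elec          71        8.0
garden        59       22.5
toys          47        7.0
take first 2 rows:
          weight  lead_days
category                   
tools         82       10.5
elec          71        8.0
add column lead_days_plus_weight = t['lead_days'] + t['weight']:
          weight  lead_days  lead_days_plus_weight
category                                          
tools         82       10.5                   92.5
elec          71        8.0                   79.0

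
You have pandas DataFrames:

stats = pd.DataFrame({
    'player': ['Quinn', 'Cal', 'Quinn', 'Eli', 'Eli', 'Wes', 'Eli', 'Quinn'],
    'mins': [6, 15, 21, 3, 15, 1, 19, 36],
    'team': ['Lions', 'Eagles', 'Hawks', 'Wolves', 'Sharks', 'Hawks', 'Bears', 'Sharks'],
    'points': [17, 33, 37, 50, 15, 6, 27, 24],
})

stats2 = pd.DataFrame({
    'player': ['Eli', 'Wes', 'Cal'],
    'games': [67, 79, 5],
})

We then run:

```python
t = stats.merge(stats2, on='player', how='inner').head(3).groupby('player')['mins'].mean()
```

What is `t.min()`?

9.0

merge on 'player' (how='inner') → 5 rows:
  player  mins    team  points  games
0    Cal    15  Eagles      33      5
1    Eli     3  Wolves      50     67
2    Eli    15  Sharks      15     67
3    Wes     1   Hawks       6     79
4    Eli    19   Bears      27     67
take first 3 rows:
  player  mins    team  points  games
0    Cal    15  Eagles      33      5
1    Eli     3  Wolves      50     67
2    Eli    15  Sharks      15     67
group by player, mean of mins:
player
Cal    15.0
Eli     9.0
Name: mins, dtype: float64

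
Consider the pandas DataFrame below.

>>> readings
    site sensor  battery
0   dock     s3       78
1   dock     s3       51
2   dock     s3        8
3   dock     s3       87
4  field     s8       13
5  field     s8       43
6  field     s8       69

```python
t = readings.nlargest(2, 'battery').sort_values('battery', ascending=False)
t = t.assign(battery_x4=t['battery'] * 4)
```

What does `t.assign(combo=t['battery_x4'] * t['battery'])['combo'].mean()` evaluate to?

take 2 rows with largest battery:
   site sensor  battery
3  dock     s3       87
0  dock     s3       78
sort by battery descending:
   site sensor  battery
3  dock     s3       87
0  dock     s3       78
add column battery_x4 = t['battery'] * 4:
   site sensor  battery  battery_x4
3  dock     s3       87         348
0  dock     s3       78         312
add column combo = t['battery_x4'] * t['battery']:
   site sensor  battery  battery_x4  combo
3  dock     s3       87         348  30276
0  dock     s3       78         312  24336
Taking the mean of column 'combo' gives 27306.0.

27306.0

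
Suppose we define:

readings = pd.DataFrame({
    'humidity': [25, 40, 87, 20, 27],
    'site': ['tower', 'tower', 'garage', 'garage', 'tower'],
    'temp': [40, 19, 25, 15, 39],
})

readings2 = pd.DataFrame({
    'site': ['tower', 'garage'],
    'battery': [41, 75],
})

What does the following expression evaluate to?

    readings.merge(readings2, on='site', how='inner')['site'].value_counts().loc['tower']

3

merge on 'site' (how='inner') → 5 rows:
   humidity    site  temp  battery
0        25   tower    40       41
1        40   tower    19       41
2        87  garage    25       75
3        20  garage    15       75
4        27   tower    39       41
value_counts of site:
site
tower     3
garage    2
Name: count, dtype: int64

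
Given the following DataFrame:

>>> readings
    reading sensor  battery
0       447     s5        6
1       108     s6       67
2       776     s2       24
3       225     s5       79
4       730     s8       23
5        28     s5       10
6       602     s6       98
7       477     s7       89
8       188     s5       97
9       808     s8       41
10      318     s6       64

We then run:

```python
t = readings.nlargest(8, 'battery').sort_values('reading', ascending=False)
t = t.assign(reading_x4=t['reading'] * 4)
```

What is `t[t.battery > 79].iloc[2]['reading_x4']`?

752

take 8 rows with largest battery:
    reading sensor  battery
6       602     s6       98
8       188     s5       97
7       477     s7       89
3       225     s5       79
1       108     s6       67
10      318     s6       64
9       808     s8       41
2       776     s2       24
sort by reading descending:
    reading sensor  battery
9       808     s8       41
2       776     s2       24
6       602     s6       98
7       477     s7       89
10      318     s6       64
3       225     s5       79
8       188     s5       97
1       108     s6       67
add column reading_x4 = t['reading'] * 4:
    reading sensor  battery  reading_x4
9       808     s8       41        3232
2       776     s2       24        3104
6       602     s6       98        2408
7       477     s7       89        1908
10      318     s6       64        1272
3       225     s5       79         900
8       188     s5       97         752
1       108     s6       67         432
filter rows where battery > 79:
   reading sensor  battery  reading_x4
6      602     s6       98        2408
7      477     s7       89        1908
8      188     s5       97         752
Finally, value at position 2, column 'reading_x4' = 752.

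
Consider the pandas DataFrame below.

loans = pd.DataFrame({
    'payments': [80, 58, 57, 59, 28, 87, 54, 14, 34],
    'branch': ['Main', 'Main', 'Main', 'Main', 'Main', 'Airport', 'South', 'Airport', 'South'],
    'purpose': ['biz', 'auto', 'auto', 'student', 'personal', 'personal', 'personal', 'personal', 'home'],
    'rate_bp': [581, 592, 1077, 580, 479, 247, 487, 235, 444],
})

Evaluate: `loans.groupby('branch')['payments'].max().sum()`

221

group by branch, max of payments:
branch
Airport    87
Main       80
South      54
Name: payments, dtype: int64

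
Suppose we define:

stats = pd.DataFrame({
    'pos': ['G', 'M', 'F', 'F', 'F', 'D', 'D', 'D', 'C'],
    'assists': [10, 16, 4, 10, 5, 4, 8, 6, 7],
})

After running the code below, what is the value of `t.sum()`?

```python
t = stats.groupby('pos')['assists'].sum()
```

group by pos, sum of assists:
pos
C     7
D    18
F    19
G    10
M    16
Name: assists, dtype: int64
Hence 70.

70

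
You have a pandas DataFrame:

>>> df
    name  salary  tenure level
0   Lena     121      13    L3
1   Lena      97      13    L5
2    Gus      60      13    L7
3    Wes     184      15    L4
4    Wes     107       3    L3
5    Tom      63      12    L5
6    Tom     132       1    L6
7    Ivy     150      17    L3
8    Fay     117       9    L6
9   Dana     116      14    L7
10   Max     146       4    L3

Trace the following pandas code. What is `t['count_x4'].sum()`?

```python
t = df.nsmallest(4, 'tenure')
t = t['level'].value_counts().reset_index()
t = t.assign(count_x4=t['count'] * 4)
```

16

take 4 rows with smallest tenure:
   name  salary  tenure level
6   Tom     132       1    L6
4   Wes     107       3    L3
10  Max     146       4    L3
8   Fay     117       9    L6
value_counts of level:
level
L6    2
L3    2
Name: count, dtype: int64
reset_index():
  level  count
0    L6      2
1    L3      2
add column count_x4 = t['count'] * 4:
  level  count  count_x4
0    L6      2         8
1    L3      2         8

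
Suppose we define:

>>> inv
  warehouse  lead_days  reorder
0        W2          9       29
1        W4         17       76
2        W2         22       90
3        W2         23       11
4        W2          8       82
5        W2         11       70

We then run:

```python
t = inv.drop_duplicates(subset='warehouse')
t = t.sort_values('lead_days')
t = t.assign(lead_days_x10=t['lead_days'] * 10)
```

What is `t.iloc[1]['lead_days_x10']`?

drop duplicate warehouse (keep=first):
  warehouse  lead_days  reorder
0        W2          9       29
1        W4         17       76
sort by lead_days:
  warehouse  lead_days  reorder
0        W2          9       29
1        W4         17       76
add column lead_days_x10 = t['lead_days'] * 10:
  warehouse  lead_days  reorder  lead_days_x10
0        W2          9       29             90
1        W4         17       76            170
Reading off the value at position 1, column 'lead_days_x10', we get 170.

170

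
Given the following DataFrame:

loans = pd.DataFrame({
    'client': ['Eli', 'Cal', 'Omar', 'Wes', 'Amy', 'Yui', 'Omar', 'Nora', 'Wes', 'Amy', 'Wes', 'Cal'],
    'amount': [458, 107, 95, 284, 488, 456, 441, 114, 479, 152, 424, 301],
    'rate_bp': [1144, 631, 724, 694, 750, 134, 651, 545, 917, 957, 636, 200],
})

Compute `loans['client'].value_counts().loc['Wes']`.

3

value_counts of client:
client
Wes     3
Cal     2
Omar    2
Amy     2
Eli     1
Yui     1
Nora    1
Name: count, dtype: int64
Hence 3.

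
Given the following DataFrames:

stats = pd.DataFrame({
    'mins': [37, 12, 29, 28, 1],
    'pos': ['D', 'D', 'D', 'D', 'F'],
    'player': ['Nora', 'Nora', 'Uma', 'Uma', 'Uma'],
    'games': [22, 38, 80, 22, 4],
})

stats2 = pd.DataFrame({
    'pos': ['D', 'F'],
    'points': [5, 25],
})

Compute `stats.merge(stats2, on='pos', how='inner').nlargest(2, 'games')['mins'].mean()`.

merge on 'pos' (how='inner') → 5 rows:
   mins pos player  games  points
0    37   D   Nora     22       5
1    12   D   Nora     38       5
2    29   D    Uma     80       5
3    28   D    Uma     22       5
4     1   F    Uma      4      25
take 2 rows with largest games:
   mins pos player  games  points
2    29   D    Uma     80       5
1    12   D   Nora     38       5

20.5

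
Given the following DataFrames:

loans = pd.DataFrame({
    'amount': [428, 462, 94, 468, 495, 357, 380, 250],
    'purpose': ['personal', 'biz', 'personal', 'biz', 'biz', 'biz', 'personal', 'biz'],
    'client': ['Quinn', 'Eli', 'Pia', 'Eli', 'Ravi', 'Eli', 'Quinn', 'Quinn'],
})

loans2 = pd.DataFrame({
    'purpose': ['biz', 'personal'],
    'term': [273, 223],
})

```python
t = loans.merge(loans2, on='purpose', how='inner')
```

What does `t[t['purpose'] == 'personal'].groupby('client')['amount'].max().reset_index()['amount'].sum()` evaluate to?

522

merge on 'purpose' (how='inner') → 8 rows:
   amount   purpose client  term
0     428  personal  Quinn   223
1     462       biz    Eli   273
2      94  personal    Pia   223
3     468       biz    Eli   273
4     495       biz   Ravi   273
5     357       biz    Eli   273
6     380  personal  Quinn   223
7     250       biz  Quinn   273
filter rows where purpose == 'personal':
   amount   purpose client  term
0     428  personal  Quinn   223
2      94  personal    Pia   223
6     380  personal  Quinn   223
group by client, max of amount:
client
Pia       94
Quinn    428
Name: amount, dtype: int64
reset_index():
  client  amount
0    Pia      94
1  Quinn     428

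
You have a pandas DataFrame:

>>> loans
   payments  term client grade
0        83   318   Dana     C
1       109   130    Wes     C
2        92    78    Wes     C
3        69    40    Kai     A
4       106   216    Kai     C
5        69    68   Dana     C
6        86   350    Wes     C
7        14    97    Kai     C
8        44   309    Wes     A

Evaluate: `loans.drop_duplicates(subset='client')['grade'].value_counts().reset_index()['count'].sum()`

3

drop duplicate client (keep=first):
   payments  term client grade
0        83   318   Dana     C
1       109   130    Wes     C
3        69    40    Kai     A
value_counts of grade:
grade
C    2
A    1
Name: count, dtype: int64
reset_index():
  grade  count
0     C      2
1     A      1
Hence 3.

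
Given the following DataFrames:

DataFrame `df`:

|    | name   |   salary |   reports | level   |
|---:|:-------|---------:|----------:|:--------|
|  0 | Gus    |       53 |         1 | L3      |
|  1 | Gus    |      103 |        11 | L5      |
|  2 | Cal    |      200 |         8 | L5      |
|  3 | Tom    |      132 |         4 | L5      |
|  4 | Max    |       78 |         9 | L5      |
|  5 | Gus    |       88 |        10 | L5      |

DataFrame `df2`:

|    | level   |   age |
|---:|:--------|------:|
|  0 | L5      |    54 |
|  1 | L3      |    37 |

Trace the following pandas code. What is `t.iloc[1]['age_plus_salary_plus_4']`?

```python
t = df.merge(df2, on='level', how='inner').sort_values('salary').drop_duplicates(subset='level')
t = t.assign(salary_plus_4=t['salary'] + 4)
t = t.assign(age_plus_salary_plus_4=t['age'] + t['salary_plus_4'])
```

136

merge on 'level' (how='inner') → 6 rows:
  name  salary  reports level  age
0  Gus      53        1    L3   37
1  Gus     103       11    L5   54
2  Cal     200        8    L5   54
3  Tom     132        4    L5   54
4  Max      78        9    L5   54
5  Gus      88       10    L5   54
sort by salary:
  name  salary  reports level  age
0  Gus      53        1    L3   37
4  Max      78        9    L5   54
5  Gus      88       10    L5   54
1  Gus     103       11    L5   54
3  Tom     132        4    L5   54
2  Cal     200        8    L5   54
drop duplicate level (keep=first):
  name  salary  reports level  age
0  Gus      53        1    L3   37
4  Max      78        9    L5   54
add column salary_plus_4 = t['salary'] + 4:
  name  salary  reports level  age  salary_plus_4
0  Gus      53        1    L3   37             57
4  Max      78        9    L5   54             82
add column age_plus_salary_plus_4 = t['age'] + t['salary_plus_4']:
  name  salary  reports level  age  salary_plus_4  age_plus_salary_plus_4
0  Gus      53        1    L3   37             57                      94
4  Max      78        9    L5   54             82                     136
So iloc[1]['age_plus_salary_plus_4'] = 136.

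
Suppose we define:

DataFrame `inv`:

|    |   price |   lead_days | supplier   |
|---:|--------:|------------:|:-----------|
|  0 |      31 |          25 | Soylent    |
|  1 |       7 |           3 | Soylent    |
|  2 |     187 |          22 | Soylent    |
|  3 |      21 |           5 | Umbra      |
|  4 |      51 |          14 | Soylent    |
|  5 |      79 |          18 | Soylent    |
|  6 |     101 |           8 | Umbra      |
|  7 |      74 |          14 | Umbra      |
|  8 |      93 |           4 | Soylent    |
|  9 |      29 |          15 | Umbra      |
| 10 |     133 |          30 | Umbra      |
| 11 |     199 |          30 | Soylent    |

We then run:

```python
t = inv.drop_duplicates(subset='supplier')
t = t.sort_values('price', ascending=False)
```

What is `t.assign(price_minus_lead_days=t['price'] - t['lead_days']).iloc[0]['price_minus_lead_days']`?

6

drop duplicate supplier (keep=first):
   price  lead_days supplier
0     31         25  Soylent
3     21          5    Umbra
sort by price descending:
   price  lead_days supplier
0     31         25  Soylent
3     21          5    Umbra
add column price_minus_lead_days = t['price'] - t['lead_days']:
   price  lead_days supplier  price_minus_lead_days
0     31         25  Soylent                      6
3     21          5    Umbra                     16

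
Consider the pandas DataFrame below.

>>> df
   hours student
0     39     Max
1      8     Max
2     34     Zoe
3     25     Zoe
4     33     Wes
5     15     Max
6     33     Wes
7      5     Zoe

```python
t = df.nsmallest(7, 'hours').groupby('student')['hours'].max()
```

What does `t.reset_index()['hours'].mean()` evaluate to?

take 7 rows with smallest hours:
   hours student
7      5     Zoe
1      8     Max
5     15     Max
3     25     Zoe
4     33     Wes
6     33     Wes
2     34     Zoe
group by student, max of hours:
student
Max    15
Wes    33
Zoe    34
Name: hours, dtype: int64
reset_index():
  student  hours
0     Max     15
1     Wes     33
2     Zoe     34
Then the mean of column 'hours': 27.3333333333

27.3333333333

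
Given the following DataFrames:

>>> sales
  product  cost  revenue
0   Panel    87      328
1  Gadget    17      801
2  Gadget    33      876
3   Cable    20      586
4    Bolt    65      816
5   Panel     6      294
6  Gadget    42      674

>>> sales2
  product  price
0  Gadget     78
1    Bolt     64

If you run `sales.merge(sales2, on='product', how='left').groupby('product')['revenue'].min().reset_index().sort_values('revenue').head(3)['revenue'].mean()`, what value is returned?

merge on 'product' (how='left') → 7 rows:
  product  cost  revenue  price
0   Panel    87      328    NaN
1  Gadget    17      801   78.0
2  Gadget    33      876   78.0
3   Cable    20      586    NaN
4    Bolt    65      816   64.0
5   Panel     6      294    NaN
6  Gadget    42      674   78.0
group by product, min of revenue:
product
Bolt      816
Cable     586
Gadget    674
Panel     294
Name: revenue, dtype: int64
reset_index():
  product  revenue
0    Bolt      816
1   Cable      586
2  Gadget      674
3   Panel      294
sort by revenue:
  product  revenue
3   Panel      294
1   Cable      586
2  Gadget      674
0    Bolt      816
take first 3 rows:
  product  revenue
3   Panel      294
1   Cable      586
2  Gadget      674
The mean of column 'revenue' is 518.0.

518.0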